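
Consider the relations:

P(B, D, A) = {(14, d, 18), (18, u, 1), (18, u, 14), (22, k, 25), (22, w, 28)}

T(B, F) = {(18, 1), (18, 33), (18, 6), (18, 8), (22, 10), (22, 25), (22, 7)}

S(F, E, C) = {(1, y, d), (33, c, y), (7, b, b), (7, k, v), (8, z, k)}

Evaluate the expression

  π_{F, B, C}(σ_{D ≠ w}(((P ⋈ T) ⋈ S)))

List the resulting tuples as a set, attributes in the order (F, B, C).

{(1, 18, d), (33, 18, y), (7, 22, b), (7, 22, v), (8, 18, k)}

Joining P and T on B yields {(18, u, 1, 1), (18, u, 1, 33), (18, u, 1, 6), (18, u, 1, 8), (18, u, 14, 1), (18, u, 14, 33), (18, u, 14, 6), (18, u, 14, 8), (22, k, 25, 10), (22, k, 25, 25), (22, k, 25, 7), (22, w, 28, 10), (22, w, 28, 25), (22, w, 28, 7)}.
Joining (P ⋈ T) and S on F yields {(18, u, 1, 1, y, d), (18, u, 1, 33, c, y), (18, u, 1, 8, z, k), (18, u, 14, 1, y, d), (18, u, 14, 33, c, y), (18, u, 14, 8, z, k), (22, k, 25, 7, b, b), (22, k, 25, 7, k, v), (22, w, 28, 7, b, b), (22, w, 28, 7, k, v)}.
σ[D ≠ w]: keep tuples satisfying D ≠ w → {(18, u, 1, 1, y, d), (18, u, 1, 33, c, y), (18, u, 1, 8, z, k), (18, u, 14, 1, y, d), (18, u, 14, 33, c, y), (18, u, 14, 8, z, k), (22, k, 25, 7, b, b), (22, k, 25, 7, k, v)}
Keep only column(s) F, B, C (3 duplicate(s) eliminated): {(1, 18, d), (33, 18, y), (7, 22, b), (7, 22, v), (8, 18, k)}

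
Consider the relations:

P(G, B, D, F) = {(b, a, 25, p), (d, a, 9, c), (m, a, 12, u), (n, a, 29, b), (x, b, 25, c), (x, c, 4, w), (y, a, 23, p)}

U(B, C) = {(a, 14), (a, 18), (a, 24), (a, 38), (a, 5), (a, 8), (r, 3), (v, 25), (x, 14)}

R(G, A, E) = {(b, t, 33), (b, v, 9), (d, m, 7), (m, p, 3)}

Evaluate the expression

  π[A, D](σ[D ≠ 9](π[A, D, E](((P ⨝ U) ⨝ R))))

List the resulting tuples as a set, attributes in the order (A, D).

{(p, 12), (t, 25), (v, 25)}

Natural join on B: {(b, a, 25, p, 14), (b, a, 25, p, 18), (b, a, 25, p, 24), (b, a, 25, p, 38), (b, a, 25, p, 5), (b, a, 25, p, 8), (d, a, 9, c, 14), (d, a, 9, c, 18), (d, a, 9, c, 24), (d, a, 9, c, 38), (d, a, 9, c, 5), (d, a, 9, c, 8), (m, a, 12, u, 14), (m, a, 12, u, 18), (m, a, 12, u, 24), (m, a, 12, u, 38), (m, a, 12, u, 5), (m, a, 12, u, 8), (n, a, 29, b, 14), (n, a, 29, b, 18), (n, a, 29, b, 24), (n, a, 29, b, 38), (n, a, 29, b, 5), (n, a, 29, b, 8), (y, a, 23, p, 14), (y, a, 23, p, 18), (y, a, 23, p, 24), (y, a, 23, p, 38), (y, a, 23, p, 5), (y, a, 23, p, 8)}
Natural join on G: {(b, a, 25, p, 14, t, 33), (b, a, 25, p, 14, v, 9), (b, a, 25, p, 18, t, 33), (b, a, 25, p, 18, v, 9), (b, a, 25, p, 24, t, 33), (b, a, 25, p, 24, v, 9), (b, a, 25, p, 38, t, 33), (b, a, 25, p, 38, v, 9), (b, a, 25, p, 5, t, 33), (b, a, 25, p, 5, v, 9), (b, a, 25, p, 8, t, 33), (b, a, 25, p, 8, v, 9), (d, a, 9, c, 14, m, 7), (d, a, 9, c, 18, m, 7), (d, a, 9, c, 24, m, 7), (d, a, 9, c, 38, m, 7), (d, a, 9, c, 5, m, 7), (d, a, 9, c, 8, m, 7), (m, a, 12, u, 14, p, 3), (m, a, 12, u, 18, p, 3), (m, a, 12, u, 24, p, 3), (m, a, 12, u, 38, p, 3), (m, a, 12, u, 5, p, 3), (m, a, 12, u, 8, p, 3)}
Keep only column(s) A, D, E (20 duplicate(s) eliminated): {(m, 9, 7), (p, 12, 3), (t, 25, 33), (v, 25, 9)}
Filtering on D ≠ 9 leaves {(p, 12, 3), (t, 25, 33), (v, 25, 9)}.
Keep only column(s) A, D: {(p, 12), (t, 25), (v, 25)}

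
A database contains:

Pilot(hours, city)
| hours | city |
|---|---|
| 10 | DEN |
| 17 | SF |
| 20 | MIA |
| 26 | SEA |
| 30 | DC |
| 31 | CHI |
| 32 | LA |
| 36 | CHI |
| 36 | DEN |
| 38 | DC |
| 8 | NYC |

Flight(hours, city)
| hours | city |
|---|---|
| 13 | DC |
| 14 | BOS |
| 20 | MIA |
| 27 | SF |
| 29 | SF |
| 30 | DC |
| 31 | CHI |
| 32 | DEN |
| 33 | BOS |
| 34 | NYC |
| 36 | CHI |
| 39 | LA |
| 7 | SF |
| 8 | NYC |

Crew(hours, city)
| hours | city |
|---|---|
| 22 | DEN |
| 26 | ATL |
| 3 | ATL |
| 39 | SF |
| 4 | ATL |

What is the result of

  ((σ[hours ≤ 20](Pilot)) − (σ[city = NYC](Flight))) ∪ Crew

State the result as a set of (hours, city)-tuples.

Apply σ_{hours ≤ 20}; surviving tuples: {(10, DEN), (17, SF), (20, MIA), (8, NYC)}
Apply σ_{city = NYC}; surviving tuples: {(34, NYC), (8, NYC)}
Taking the difference: {(10, DEN), (17, SF), (20, MIA)}
Taking the union: {(10, DEN), (17, SF), (20, MIA), (22, DEN), (26, ATL), (3, ATL), (39, SF), (4, ATL)}

{(10, DEN), (17, SF), (20, MIA), (22, DEN), (26, ATL), (3, ATL), (39, SF), (4, ATL)}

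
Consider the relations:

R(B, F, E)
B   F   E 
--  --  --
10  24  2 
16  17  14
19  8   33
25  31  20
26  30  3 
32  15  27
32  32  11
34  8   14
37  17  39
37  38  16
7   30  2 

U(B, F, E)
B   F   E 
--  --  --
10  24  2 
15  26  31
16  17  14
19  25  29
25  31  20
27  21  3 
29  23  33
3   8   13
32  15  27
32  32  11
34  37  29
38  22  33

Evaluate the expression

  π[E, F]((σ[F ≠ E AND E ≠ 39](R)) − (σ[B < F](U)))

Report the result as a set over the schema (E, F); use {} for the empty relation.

Apply σ_{F ≠ E AND E ≠ 39}; surviving tuples: {(10, 24, 2), (16, 17, 14), (19, 8, 33), (25, 31, 20), (26, 30, 3), (32, 15, 27), (32, 32, 11), (34, 8, 14), (37, 38, 16), (7, 30, 2)}
Apply σ_{B < F}; surviving tuples: {(10, 24, 2), (15, 26, 31), (16, 17, 14), (19, 25, 29), (25, 31, 20), (3, 8, 13), (34, 37, 29)}
Difference: {(10, 24, 2), (16, 17, 14), (19, 8, 33), (25, 31, 20), (26, 30, 3), (32, 15, 27), (32, 32, 11), (34, 8, 14), (37, 38, 16), (7, 30, 2)} with {(10, 24, 2), (15, 26, 31), (16, 17, 14), (19, 25, 29), (25, 31, 20), (3, 8, 13), (34, 37, 29)} → {(19, 8, 33), (26, 30, 3), (32, 15, 27), (32, 32, 11), (34, 8, 14), (37, 38, 16), (7, 30, 2)}
Keep only column(s) E, F: {(11, 32), (14, 8), (16, 38), (2, 30), (27, 15), (3, 30), (33, 8)}

{(11, 32), (14, 8), (16, 38), (2, 30), (27, 15), (3, 30), (33, 8)}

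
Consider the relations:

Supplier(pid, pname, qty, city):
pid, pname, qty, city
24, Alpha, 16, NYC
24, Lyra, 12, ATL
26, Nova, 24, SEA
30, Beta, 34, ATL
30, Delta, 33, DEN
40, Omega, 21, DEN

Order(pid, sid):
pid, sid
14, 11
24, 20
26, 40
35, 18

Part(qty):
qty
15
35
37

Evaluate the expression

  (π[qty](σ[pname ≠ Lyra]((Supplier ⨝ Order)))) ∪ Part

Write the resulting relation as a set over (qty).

Supplier ⋈ Order (natural join on pid): {(24, Alpha, 16, NYC, 20), (24, Lyra, 12, ATL, 20), (26, Nova, 24, SEA, 40)}
Apply σ_{pname ≠ Lyra}; surviving tuples: {(24, Alpha, 16, NYC, 20), (26, Nova, 24, SEA, 40)}
π[qty]: project onto (qty) → {16, 24}
Taking the union: {15, 16, 24, 35, 37}

{15, 16, 24, 35, 37}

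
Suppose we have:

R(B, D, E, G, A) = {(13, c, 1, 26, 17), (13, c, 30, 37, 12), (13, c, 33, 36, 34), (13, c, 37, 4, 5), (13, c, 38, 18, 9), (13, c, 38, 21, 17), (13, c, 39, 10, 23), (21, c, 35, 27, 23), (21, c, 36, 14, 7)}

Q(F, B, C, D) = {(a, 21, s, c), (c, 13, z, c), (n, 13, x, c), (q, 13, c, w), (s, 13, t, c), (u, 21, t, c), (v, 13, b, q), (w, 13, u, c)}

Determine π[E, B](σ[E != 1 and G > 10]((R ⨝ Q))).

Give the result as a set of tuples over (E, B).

{(30, 13), (33, 13), (35, 21), (36, 21), (38, 13)}

Joining R and Q on B, D yields {(13, c, 1, 26, 17, c, z), (13, c, 1, 26, 17, n, x), (13, c, 1, 26, 17, s, t), (13, c, 1, 26, 17, w, u), (13, c, 30, 37, 12, c, z), (13, c, 30, 37, 12, n, x), (13, c, 30, 37, 12, s, t), (13, c, 30, 37, 12, w, u), (13, c, 33, 36, 34, c, z), (13, c, 33, 36, 34, n, x), (13, c, 33, 36, 34, s, t), (13, c, 33, 36, 34, w, u), (13, c, 37, 4, 5, c, z), (13, c, 37, 4, 5, n, x), (13, c, 37, 4, 5, s, t), (13, c, 37, 4, 5, w, u), (13, c, 38, 18, 9, c, z), (13, c, 38, 18, 9, n, x), (13, c, 38, 18, 9, s, t), (13, c, 38, 18, 9, w, u), (13, c, 38, 21, 17, c, z), (13, c, 38, 21, 17, n, x), (13, c, 38, 21, 17, s, t), (13, c, 38, 21, 17, w, u), (13, c, 39, 10, 23, c, z), (13, c, 39, 10, 23, n, x), (13, c, 39, 10, 23, s, t), (13, c, 39, 10, 23, w, u), (21, c, 35, 27, 23, a, s), (21, c, 35, 27, 23, u, t), (21, c, 36, 14, 7, a, s), (21, c, 36, 14, 7, u, t)}.
σ[E != 1 and G > 10]: keep tuples satisfying E != 1 and G > 10 → {(13, c, 30, 37, 12, c, z), (13, c, 30, 37, 12, n, x), (13, c, 30, 37, 12, s, t), (13, c, 30, 37, 12, w, u), (13, c, 33, 36, 34, c, z), (13, c, 33, 36, 34, n, x), (13, c, 33, 36, 34, s, t), (13, c, 33, 36, 34, w, u), (13, c, 38, 18, 9, c, z), (13, c, 38, 18, 9, n, x), (13, c, 38, 18, 9, s, t), (13, c, 38, 18, 9, w, u), (13, c, 38, 21, 17, c, z), (13, c, 38, 21, 17, n, x), (13, c, 38, 21, 17, s, t), (13, c, 38, 21, 17, w, u), (21, c, 35, 27, 23, a, s), (21, c, 35, 27, 23, u, t), (21, c, 36, 14, 7, a, s), (21, c, 36, 14, 7, u, t)}
π[E, B]: project onto (E, B) (15 duplicate(s) eliminated) → {(30, 13), (33, 13), (35, 21), (36, 21), (38, 13)}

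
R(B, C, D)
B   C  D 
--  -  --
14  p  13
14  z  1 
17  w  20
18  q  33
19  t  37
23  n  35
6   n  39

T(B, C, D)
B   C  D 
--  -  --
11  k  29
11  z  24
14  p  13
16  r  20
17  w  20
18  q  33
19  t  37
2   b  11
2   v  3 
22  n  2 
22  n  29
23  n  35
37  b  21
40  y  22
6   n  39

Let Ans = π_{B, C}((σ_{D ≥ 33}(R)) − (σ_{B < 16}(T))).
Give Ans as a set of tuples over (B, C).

Selection D ≥ 33: {(18, q, 33), (19, t, 37), (23, n, 35), (6, n, 39)}
Selection B < 16: {(11, k, 29), (11, z, 24), (14, p, 13), (2, b, 11), (2, v, 3), (6, n, 39)}
Set difference of the two operands is {(18, q, 33), (19, t, 37), (23, n, 35)}.
π[B, C]: project onto (B, C) → {(18, q), (19, t), (23, n)}

{(18, q), (19, t), (23, n)}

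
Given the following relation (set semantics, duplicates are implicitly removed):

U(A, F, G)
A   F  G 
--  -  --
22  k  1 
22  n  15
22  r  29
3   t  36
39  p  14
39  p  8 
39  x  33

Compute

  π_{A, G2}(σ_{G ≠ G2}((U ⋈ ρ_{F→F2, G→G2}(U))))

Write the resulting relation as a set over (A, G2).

{(22, 1), (22, 15), (22, 29), (39, 14), (39, 33), (39, 8)}

ρ[F→F2, G→G2]: schema becomes (A, F2, G2); tuples unchanged.
Natural join on A: {(22, k, 1, k, 1), (22, k, 1, n, 15), (22, k, 1, r, 29), (22, n, 15, k, 1), (22, n, 15, n, 15), (22, n, 15, r, 29), (22, r, 29, k, 1), (22, r, 29, n, 15), (22, r, 29, r, 29), (3, t, 36, t, 36), (39, p, 14, p, 14), (39, p, 14, p, 8), (39, p, 14, x, 33), (39, p, 8, p, 14), (39, p, 8, p, 8), (39, p, 8, x, 33), (39, x, 33, p, 14), (39, x, 33, p, 8), (39, x, 33, x, 33)}
Apply σ_{G ≠ G2}; surviving tuples: {(22, k, 1, n, 15), (22, k, 1, r, 29), (22, n, 15, k, 1), (22, n, 15, r, 29), (22, r, 29, k, 1), (22, r, 29, n, 15), (39, p, 14, p, 8), (39, p, 14, x, 33), (39, p, 8, p, 14), (39, p, 8, x, 33), (39, x, 33, p, 14), (39, x, 33, p, 8)}
Projecting to A, G2 (6 duplicate(s) eliminated): {(22, 1), (22, 15), (22, 29), (39, 14), (39, 33), (39, 8)}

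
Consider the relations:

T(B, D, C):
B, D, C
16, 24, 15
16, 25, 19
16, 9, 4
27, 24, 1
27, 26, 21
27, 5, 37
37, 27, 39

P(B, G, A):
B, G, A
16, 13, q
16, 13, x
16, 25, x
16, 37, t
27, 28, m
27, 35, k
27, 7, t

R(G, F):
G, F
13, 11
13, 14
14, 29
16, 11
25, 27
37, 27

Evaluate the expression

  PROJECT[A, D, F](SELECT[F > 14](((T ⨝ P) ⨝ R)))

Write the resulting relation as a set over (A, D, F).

Joining T and P on B yields {(16, 24, 15, 13, q), (16, 24, 15, 13, x), (16, 24, 15, 25, x), (16, 24, 15, 37, t), (16, 25, 19, 13, q), (16, 25, 19, 13, x), (16, 25, 19, 25, x), (16, 25, 19, 37, t), (16, 9, 4, 13, q), (16, 9, 4, 13, x), (16, 9, 4, 25, x), (16, 9, 4, 37, t), (27, 24, 1, 28, m), (27, 24, 1, 35, k), (27, 24, 1, 7, t), (27, 26, 21, 28, m), (27, 26, 21, 35, k), (27, 26, 21, 7, t), (27, 5, 37, 28, m), (27, 5, 37, 35, k), (27, 5, 37, 7, t)}.
Joining (T ⨝ P) and R on G yields {(16, 24, 15, 13, q, 11), (16, 24, 15, 13, q, 14), (16, 24, 15, 13, x, 11), (16, 24, 15, 13, x, 14), (16, 24, 15, 25, x, 27), (16, 24, 15, 37, t, 27), (16, 25, 19, 13, q, 11), (16, 25, 19, 13, q, 14), (16, 25, 19, 13, x, 11), (16, 25, 19, 13, x, 14), (16, 25, 19, 25, x, 27), (16, 25, 19, 37, t, 27), (16, 9, 4, 13, q, 11), (16, 9, 4, 13, q, 14), (16, 9, 4, 13, x, 11), (16, 9, 4, 13, x, 14), (16, 9, 4, 25, x, 27), (16, 9, 4, 37, t, 27)}.
Filtering on F > 14 leaves {(16, 24, 15, 25, x, 27), (16, 24, 15, 37, t, 27), (16, 25, 19, 25, x, 27), (16, 25, 19, 37, t, 27), (16, 9, 4, 25, x, 27), (16, 9, 4, 37, t, 27)}.
π_{A, D, F} gives {(t, 24, 27), (t, 25, 27), (t, 9, 27), (x, 24, 27), (x, 25, 27), (x, 9, 27)}.

{(t, 24, 27), (t, 25, 27), (t, 9, 27), (x, 24, 27), (x, 25, 27), (x, 9, 27)}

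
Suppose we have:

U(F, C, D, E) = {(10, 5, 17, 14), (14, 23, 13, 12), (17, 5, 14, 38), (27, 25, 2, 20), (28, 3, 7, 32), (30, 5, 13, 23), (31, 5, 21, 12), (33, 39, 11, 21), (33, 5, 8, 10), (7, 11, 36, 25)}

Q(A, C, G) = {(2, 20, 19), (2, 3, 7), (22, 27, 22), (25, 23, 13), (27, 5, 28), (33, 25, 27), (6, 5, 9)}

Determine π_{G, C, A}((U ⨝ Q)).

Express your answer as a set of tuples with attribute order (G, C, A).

U ⋈ Q (natural join on C): {(10, 5, 17, 14, 27, 28), (10, 5, 17, 14, 6, 9), (14, 23, 13, 12, 25, 13), (17, 5, 14, 38, 27, 28), (17, 5, 14, 38, 6, 9), (27, 25, 2, 20, 33, 27), (28, 3, 7, 32, 2, 7), (30, 5, 13, 23, 27, 28), (30, 5, 13, 23, 6, 9), (31, 5, 21, 12, 27, 28), (31, 5, 21, 12, 6, 9), (33, 5, 8, 10, 27, 28), (33, 5, 8, 10, 6, 9)}
π[G, C, A]: project onto (G, C, A) (8 duplicate(s) eliminated) → {(13, 23, 25), (27, 25, 33), (28, 5, 27), (7, 3, 2), (9, 5, 6)}

{(13, 23, 25), (27, 25, 33), (28, 5, 27), (7, 3, 2), (9, 5, 6)}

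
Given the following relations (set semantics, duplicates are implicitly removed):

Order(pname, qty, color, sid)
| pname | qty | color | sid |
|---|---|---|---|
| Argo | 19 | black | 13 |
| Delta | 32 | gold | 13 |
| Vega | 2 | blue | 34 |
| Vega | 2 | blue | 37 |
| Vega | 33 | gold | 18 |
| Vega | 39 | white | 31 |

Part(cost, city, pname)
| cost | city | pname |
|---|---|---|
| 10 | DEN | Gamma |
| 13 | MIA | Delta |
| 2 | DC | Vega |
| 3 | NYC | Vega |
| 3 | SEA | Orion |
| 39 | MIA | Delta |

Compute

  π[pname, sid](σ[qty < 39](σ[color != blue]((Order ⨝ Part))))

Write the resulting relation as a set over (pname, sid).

Natural join on pname: {(Delta, 32, gold, 13, 13, MIA), (Delta, 32, gold, 13, 39, MIA), (Vega, 2, blue, 34, 2, DC), (Vega, 2, blue, 34, 3, NYC), (Vega, 2, blue, 37, 2, DC), (Vega, 2, blue, 37, 3, NYC), (Vega, 33, gold, 18, 2, DC), (Vega, 33, gold, 18, 3, NYC), (Vega, 39, white, 31, 2, DC), (Vega, 39, white, 31, 3, NYC)}
Selection color != blue: {(Delta, 32, gold, 13, 13, MIA), (Delta, 32, gold, 13, 39, MIA), (Vega, 33, gold, 18, 2, DC), (Vega, 33, gold, 18, 3, NYC), (Vega, 39, white, 31, 2, DC), (Vega, 39, white, 31, 3, NYC)}
Selection qty < 39: {(Delta, 32, gold, 13, 13, MIA), (Delta, 32, gold, 13, 39, MIA), (Vega, 33, gold, 18, 2, DC), (Vega, 33, gold, 18, 3, NYC)}
π_{pname, sid} gives {(Delta, 13), (Vega, 18)} (2 duplicate(s) eliminated).

{(Delta, 13), (Vega, 18)}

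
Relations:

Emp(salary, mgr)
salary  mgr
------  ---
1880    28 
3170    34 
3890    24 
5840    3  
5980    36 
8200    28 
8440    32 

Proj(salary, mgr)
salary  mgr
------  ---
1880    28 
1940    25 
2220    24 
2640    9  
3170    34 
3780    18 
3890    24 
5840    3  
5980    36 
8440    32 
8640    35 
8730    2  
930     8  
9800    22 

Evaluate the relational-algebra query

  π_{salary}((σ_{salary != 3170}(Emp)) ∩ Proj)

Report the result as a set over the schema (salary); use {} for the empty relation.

{1880, 3890, 5840, 5980, 8440}

Selection salary != 3170: {(1880, 28), (3890, 24), (5840, 3), (5980, 36), (8200, 28), (8440, 32)}
Set intersection of the two operands is {(1880, 28), (3890, 24), (5840, 3), (5980, 36), (8440, 32)}.
π[salary]: project onto (salary) → {1880, 3890, 5840, 5980, 8440}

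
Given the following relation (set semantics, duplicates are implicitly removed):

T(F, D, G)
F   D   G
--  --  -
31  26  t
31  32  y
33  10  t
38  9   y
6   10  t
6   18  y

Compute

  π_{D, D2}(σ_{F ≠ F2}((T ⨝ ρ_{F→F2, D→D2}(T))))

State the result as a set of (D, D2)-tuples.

{(10, 10), (10, 26), (18, 32), (18, 9), (26, 10), (32, 18), (32, 9), (9, 18), (9, 32)}

ρ[F→F2, D→D2]: schema becomes (F2, D2, G); tuples unchanged.
T ⋈ ρ_{F→F2, D→D2}(T) (natural join on G): {(31, 26, t, 31, 26), (31, 26, t, 33, 10), (31, 26, t, 6, 10), (31, 32, y, 31, 32), (31, 32, y, 38, 9), (31, 32, y, 6, 18), (33, 10, t, 31, 26), (33, 10, t, 33, 10), (33, 10, t, 6, 10), (38, 9, y, 31, 32), (38, 9, y, 38, 9), (38, 9, y, 6, 18), (6, 10, t, 31, 26), (6, 10, t, 33, 10), (6, 10, t, 6, 10), (6, 18, y, 31, 32), (6, 18, y, 38, 9), (6, 18, y, 6, 18)}
Filtering on F ≠ F2 leaves {(31, 26, t, 33, 10), (31, 26, t, 6, 10), (31, 32, y, 38, 9), (31, 32, y, 6, 18), (33, 10, t, 31, 26), (33, 10, t, 6, 10), (38, 9, y, 31, 32), (38, 9, y, 6, 18), (6, 10, t, 31, 26), (6, 10, t, 33, 10), (6, 18, y, 31, 32), (6, 18, y, 38, 9)}.
π_{D, D2} gives {(10, 10), (10, 26), (18, 32), (18, 9), (26, 10), (32, 18), (32, 9), (9, 18), (9, 32)} (3 duplicate(s) eliminated).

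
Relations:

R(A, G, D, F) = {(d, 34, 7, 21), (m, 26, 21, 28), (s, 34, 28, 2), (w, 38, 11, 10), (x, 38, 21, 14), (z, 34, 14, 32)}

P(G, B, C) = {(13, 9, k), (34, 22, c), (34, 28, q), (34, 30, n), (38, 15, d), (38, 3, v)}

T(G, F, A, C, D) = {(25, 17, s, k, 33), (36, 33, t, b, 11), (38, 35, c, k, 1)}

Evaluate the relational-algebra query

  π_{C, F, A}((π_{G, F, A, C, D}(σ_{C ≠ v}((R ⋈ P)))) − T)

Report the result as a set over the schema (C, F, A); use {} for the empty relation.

{(c, 2, s), (c, 21, d), (c, 32, z), (d, 10, w), (d, 14, x), (n, 2, s), (n, 21, d), (n, 32, z), (q, 2, s), (q, 21, d), (q, 32, z)}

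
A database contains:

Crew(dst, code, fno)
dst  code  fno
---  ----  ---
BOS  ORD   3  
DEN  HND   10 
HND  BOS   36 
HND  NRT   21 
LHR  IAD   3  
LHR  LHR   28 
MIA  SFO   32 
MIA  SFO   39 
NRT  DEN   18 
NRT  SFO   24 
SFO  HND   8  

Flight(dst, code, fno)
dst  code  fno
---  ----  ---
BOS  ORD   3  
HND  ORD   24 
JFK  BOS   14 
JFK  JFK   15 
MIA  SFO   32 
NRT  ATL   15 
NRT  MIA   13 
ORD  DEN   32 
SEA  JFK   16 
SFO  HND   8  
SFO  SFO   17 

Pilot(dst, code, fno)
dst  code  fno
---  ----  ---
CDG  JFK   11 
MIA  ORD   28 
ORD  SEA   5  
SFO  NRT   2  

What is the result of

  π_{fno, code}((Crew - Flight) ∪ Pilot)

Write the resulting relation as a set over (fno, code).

Difference: {(BOS, ORD, 3), (DEN, HND, 10), (HND, BOS, 36), (HND, NRT, 21), (LHR, IAD, 3), (LHR, LHR, 28), (MIA, SFO, 32), (MIA, SFO, 39), (NRT, DEN, 18), (NRT, SFO, 24), (SFO, HND, 8)} with {(BOS, ORD, 3), (HND, ORD, 24), (JFK, BOS, 14), (JFK, JFK, 15), (MIA, SFO, 32), (NRT, ATL, 15), (NRT, MIA, 13), (ORD, DEN, 32), (SEA, JFK, 16), (SFO, HND, 8), (SFO, SFO, 17)} → {(DEN, HND, 10), (HND, BOS, 36), (HND, NRT, 21), (LHR, IAD, 3), (LHR, LHR, 28), (MIA, SFO, 39), (NRT, DEN, 18), (NRT, SFO, 24)}
Union: {(DEN, HND, 10), (HND, BOS, 36), (HND, NRT, 21), (LHR, IAD, 3), (LHR, LHR, 28), (MIA, SFO, 39), (NRT, DEN, 18), (NRT, SFO, 24)} with {(CDG, JFK, 11), (MIA, ORD, 28), (ORD, SEA, 5), (SFO, NRT, 2)} → {(CDG, JFK, 11), (DEN, HND, 10), (HND, BOS, 36), (HND, NRT, 21), (LHR, IAD, 3), (LHR, LHR, 28), (MIA, ORD, 28), (MIA, SFO, 39), (NRT, DEN, 18), (NRT, SFO, 24), (ORD, SEA, 5), (SFO, NRT, 2)}
Keep only column(s) fno, code: {(10, HND), (11, JFK), (18, DEN), (2, NRT), (21, NRT), (24, SFO), (28, LHR), (28, ORD), (3, IAD), (36, BOS), (39, SFO), (5, SEA)}

{(10, HND), (11, JFK), (18, DEN), (2, NRT), (21, NRT), (24, SFO), (28, LHR), (28, ORD), (3, IAD), (36, BOS), (39, SFO), (5, SEA)}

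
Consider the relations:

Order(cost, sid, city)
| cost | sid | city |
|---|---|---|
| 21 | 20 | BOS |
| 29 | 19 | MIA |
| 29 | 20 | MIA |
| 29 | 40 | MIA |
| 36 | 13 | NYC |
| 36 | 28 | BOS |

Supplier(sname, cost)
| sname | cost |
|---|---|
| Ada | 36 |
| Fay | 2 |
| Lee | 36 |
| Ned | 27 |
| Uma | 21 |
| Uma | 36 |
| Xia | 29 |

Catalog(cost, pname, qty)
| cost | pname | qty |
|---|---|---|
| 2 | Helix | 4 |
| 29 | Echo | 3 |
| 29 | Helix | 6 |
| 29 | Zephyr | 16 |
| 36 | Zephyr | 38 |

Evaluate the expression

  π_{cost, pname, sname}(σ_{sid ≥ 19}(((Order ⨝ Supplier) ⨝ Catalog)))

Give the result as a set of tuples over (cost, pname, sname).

{(29, Echo, Xia), (29, Helix, Xia), (29, Zephyr, Xia), (36, Zephyr, Ada), (36, Zephyr, Lee), (36, Zephyr, Uma)}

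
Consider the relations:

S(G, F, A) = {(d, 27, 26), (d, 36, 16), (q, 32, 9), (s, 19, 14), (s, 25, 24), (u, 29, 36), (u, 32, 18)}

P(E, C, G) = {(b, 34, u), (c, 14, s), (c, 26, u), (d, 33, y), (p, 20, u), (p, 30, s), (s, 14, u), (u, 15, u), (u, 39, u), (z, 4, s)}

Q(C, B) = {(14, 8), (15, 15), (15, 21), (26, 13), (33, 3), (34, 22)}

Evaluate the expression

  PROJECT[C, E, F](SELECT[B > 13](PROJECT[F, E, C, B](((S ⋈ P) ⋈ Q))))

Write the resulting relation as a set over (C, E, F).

{(15, u, 29), (15, u, 32), (34, b, 29), (34, b, 32)}

Joining S and P on G yields {(s, 19, 14, c, 14), (s, 19, 14, p, 30), (s, 19, 14, z, 4), (s, 25, 24, c, 14), (s, 25, 24, p, 30), (s, 25, 24, z, 4), (u, 29, 36, b, 34), (u, 29, 36, c, 26), (u, 29, 36, p, 20), (u, 29, 36, s, 14), (u, 29, 36, u, 15), (u, 29, 36, u, 39), (u, 32, 18, b, 34), (u, 32, 18, c, 26), (u, 32, 18, p, 20), (u, 32, 18, s, 14), (u, 32, 18, u, 15), (u, 32, 18, u, 39)}.
Joining (S ⋈ P) and Q on C yields {(s, 19, 14, c, 14, 8), (s, 25, 24, c, 14, 8), (u, 29, 36, b, 34, 22), (u, 29, 36, c, 26, 13), (u, 29, 36, s, 14, 8), (u, 29, 36, u, 15, 15), (u, 29, 36, u, 15, 21), (u, 32, 18, b, 34, 22), (u, 32, 18, c, 26, 13), (u, 32, 18, s, 14, 8), (u, 32, 18, u, 15, 15), (u, 32, 18, u, 15, 21)}.
π_{F, E, C, B} gives {(19, c, 14, 8), (25, c, 14, 8), (29, b, 34, 22), (29, c, 26, 13), (29, s, 14, 8), (29, u, 15, 15), (29, u, 15, 21), (32, b, 34, 22), (32, c, 26, 13), (32, s, 14, 8), (32, u, 15, 15), (32, u, 15, 21)}.
Apply σ_{B > 13}; surviving tuples: {(29, b, 34, 22), (29, u, 15, 15), (29, u, 15, 21), (32, b, 34, 22), (32, u, 15, 15), (32, u, 15, 21)}
π_{C, E, F} gives {(15, u, 29), (15, u, 32), (34, b, 29), (34, b, 32)} (2 duplicate(s) eliminated).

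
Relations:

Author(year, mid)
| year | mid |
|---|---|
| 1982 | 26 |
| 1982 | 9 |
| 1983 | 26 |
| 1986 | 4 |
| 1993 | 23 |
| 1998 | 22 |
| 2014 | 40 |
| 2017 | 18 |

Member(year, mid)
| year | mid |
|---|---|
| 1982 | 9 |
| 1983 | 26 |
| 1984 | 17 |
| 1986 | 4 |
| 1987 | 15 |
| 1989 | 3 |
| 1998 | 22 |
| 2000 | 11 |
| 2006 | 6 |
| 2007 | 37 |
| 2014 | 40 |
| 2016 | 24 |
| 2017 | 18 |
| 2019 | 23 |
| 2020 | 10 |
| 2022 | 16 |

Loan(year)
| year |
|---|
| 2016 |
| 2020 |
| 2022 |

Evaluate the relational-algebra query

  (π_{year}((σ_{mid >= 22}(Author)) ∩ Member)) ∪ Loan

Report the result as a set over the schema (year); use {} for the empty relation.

{1983, 1998, 2014, 2016, 2020, 2022}

σ[mid >= 22]: keep tuples satisfying mid >= 22 → {(1982, 26), (1983, 26), (1993, 23), (1998, 22), (2014, 40)}
Taking the intersection: {(1983, 26), (1998, 22), (2014, 40)}
Keep only column(s) year: {1983, 1998, 2014}
Taking the union: {1983, 1998, 2014, 2016, 2020, 2022}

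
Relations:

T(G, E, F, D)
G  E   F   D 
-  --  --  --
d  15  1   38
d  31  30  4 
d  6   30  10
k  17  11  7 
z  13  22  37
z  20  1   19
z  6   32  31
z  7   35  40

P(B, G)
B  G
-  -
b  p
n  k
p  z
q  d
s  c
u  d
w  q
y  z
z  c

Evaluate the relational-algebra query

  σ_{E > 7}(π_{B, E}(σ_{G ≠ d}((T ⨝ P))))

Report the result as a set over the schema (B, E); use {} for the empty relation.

{(n, 17), (p, 13), (p, 20), (y, 13), (y, 20)}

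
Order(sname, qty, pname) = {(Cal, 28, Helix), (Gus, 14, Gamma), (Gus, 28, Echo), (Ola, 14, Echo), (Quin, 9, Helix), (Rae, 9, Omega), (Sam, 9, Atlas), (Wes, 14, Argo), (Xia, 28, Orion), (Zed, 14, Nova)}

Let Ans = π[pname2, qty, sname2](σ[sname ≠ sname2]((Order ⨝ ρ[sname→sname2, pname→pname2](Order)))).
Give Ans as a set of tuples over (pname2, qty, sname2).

{(Argo, 14, Wes), (Atlas, 9, Sam), (Echo, 14, Ola), (Echo, 28, Gus), (Gamma, 14, Gus), (Helix, 28, Cal), (Helix, 9, Quin), (Nova, 14, Zed), (Omega, 9, Rae), (Orion, 28, Xia)}

ρ[sname→sname2, pname→pname2]: schema becomes (sname2, qty, pname2); tuples unchanged.
Order ⋈ ρ[sname→sname2, pname→pname2](Order) (natural join on qty): {(Cal, 28, Helix, Cal, Helix), (Cal, 28, Helix, Gus, Echo), (Cal, 28, Helix, Xia, Orion), (Gus, 14, Gamma, Gus, Gamma), (Gus, 14, Gamma, Ola, Echo), (Gus, 14, Gamma, Wes, Argo), (Gus, 14, Gamma, Zed, Nova), (Gus, 28, Echo, Cal, Helix), (Gus, 28, Echo, Gus, Echo), (Gus, 28, Echo, Xia, Orion), (Ola, 14, Echo, Gus, Gamma), (Ola, 14, Echo, Ola, Echo), (Ola, 14, Echo, Wes, Argo), (Ola, 14, Echo, Zed, Nova), (Quin, 9, Helix, Quin, Helix), (Quin, 9, Helix, Rae, Omega), (Quin, 9, Helix, Sam, Atlas), (Rae, 9, Omega, Quin, Helix), (Rae, 9, Omega, Rae, Omega), (Rae, 9, Omega, Sam, Atlas), (Sam, 9, Atlas, Quin, Helix), (Sam, 9, Atlas, Rae, Omega), (Sam, 9, Atlas, Sam, Atlas), (Wes, 14, Argo, Gus, Gamma), (Wes, 14, Argo, Ola, Echo), (Wes, 14, Argo, Wes, Argo), (Wes, 14, Argo, Zed, Nova), (Xia, 28, Orion, Cal, Helix), (Xia, 28, Orion, Gus, Echo), (Xia, 28, Orion, Xia, Orion), (Zed, 14, Nova, Gus, Gamma), (Zed, 14, Nova, Ola, Echo), (Zed, 14, Nova, Wes, Argo), (Zed, 14, Nova, Zed, Nova)}
Selection sname ≠ sname2: {(Cal, 28, Helix, Gus, Echo), (Cal, 28, Helix, Xia, Orion), (Gus, 14, Gamma, Ola, Echo), (Gus, 14, Gamma, Wes, Argo), (Gus, 14, Gamma, Zed, Nova), (Gus, 28, Echo, Cal, Helix), (Gus, 28, Echo, Xia, Orion), (Ola, 14, Echo, Gus, Gamma), (Ola, 14, Echo, Wes, Argo), (Ola, 14, Echo, Zed, Nova), (Quin, 9, Helix, Rae, Omega), (Quin, 9, Helix, Sam, Atlas), (Rae, 9, Omega, Quin, Helix), (Rae, 9, Omega, Sam, Atlas), (Sam, 9, Atlas, Quin, Helix), (Sam, 9, Atlas, Rae, Omega), (Wes, 14, Argo, Gus, Gamma), (Wes, 14, Argo, Ola, Echo), (Wes, 14, Argo, Zed, Nova), (Xia, 28, Orion, Cal, Helix), (Xia, 28, Orion, Gus, Echo), (Zed, 14, Nova, Gus, Gamma), (Zed, 14, Nova, Ola, Echo), (Zed, 14, Nova, Wes, Argo)}
Projecting to pname2, qty, sname2 (14 duplicate(s) eliminated): {(Argo, 14, Wes), (Atlas, 9, Sam), (Echo, 14, Ola), (Echo, 28, Gus), (Gamma, 14, Gus), (Helix, 28, Cal), (Helix, 9, Quin), (Nova, 14, Zed), (Omega, 9, Rae), (Orion, 28, Xia)}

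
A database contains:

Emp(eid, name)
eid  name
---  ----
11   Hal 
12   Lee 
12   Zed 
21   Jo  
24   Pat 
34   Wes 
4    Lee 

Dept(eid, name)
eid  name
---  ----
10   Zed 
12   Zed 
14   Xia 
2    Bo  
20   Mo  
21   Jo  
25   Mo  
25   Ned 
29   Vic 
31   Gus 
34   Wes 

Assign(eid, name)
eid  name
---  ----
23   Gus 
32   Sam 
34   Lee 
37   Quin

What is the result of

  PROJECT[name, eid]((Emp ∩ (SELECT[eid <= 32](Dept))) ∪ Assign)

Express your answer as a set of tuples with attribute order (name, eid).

Selection eid <= 32: {(10, Zed), (12, Zed), (14, Xia), (2, Bo), (20, Mo), (21, Jo), (25, Mo), (25, Ned), (29, Vic), (31, Gus)}
Taking the intersection: {(12, Zed), (21, Jo)}
Taking the union: {(12, Zed), (21, Jo), (23, Gus), (32, Sam), (34, Lee), (37, Quin)}
π[name, eid]: project onto (name, eid) → {(Gus, 23), (Jo, 21), (Lee, 34), (Quin, 37), (Sam, 32), (Zed, 12)}

{(Gus, 23), (Jo, 21), (Lee, 34), (Quin, 37), (Sam, 32), (Zed, 12)}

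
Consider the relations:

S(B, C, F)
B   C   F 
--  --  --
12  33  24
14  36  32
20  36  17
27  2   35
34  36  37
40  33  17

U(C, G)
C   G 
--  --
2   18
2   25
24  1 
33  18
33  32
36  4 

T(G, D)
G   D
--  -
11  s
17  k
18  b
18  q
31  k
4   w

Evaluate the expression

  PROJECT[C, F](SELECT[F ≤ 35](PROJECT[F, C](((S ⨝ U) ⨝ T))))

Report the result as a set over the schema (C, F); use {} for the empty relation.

{(2, 35), (33, 17), (33, 24), (36, 17), (36, 32)}

S ⋈ U (natural join on C): {(12, 33, 24, 18), (12, 33, 24, 32), (14, 36, 32, 4), (20, 36, 17, 4), (27, 2, 35, 18), (27, 2, 35, 25), (34, 36, 37, 4), (40, 33, 17, 18), (40, 33, 17, 32)}
(S ⨝ U) ⋈ T (natural join on G): {(12, 33, 24, 18, b), (12, 33, 24, 18, q), (14, 36, 32, 4, w), (20, 36, 17, 4, w), (27, 2, 35, 18, b), (27, 2, 35, 18, q), (34, 36, 37, 4, w), (40, 33, 17, 18, b), (40, 33, 17, 18, q)}
π_{F, C} gives {(17, 33), (17, 36), (24, 33), (32, 36), (35, 2), (37, 36)} (3 duplicate(s) eliminated).
Filtering on F ≤ 35 leaves {(17, 33), (17, 36), (24, 33), (32, 36), (35, 2)}.
π_{C, F} gives {(2, 35), (33, 17), (33, 24), (36, 17), (36, 32)}.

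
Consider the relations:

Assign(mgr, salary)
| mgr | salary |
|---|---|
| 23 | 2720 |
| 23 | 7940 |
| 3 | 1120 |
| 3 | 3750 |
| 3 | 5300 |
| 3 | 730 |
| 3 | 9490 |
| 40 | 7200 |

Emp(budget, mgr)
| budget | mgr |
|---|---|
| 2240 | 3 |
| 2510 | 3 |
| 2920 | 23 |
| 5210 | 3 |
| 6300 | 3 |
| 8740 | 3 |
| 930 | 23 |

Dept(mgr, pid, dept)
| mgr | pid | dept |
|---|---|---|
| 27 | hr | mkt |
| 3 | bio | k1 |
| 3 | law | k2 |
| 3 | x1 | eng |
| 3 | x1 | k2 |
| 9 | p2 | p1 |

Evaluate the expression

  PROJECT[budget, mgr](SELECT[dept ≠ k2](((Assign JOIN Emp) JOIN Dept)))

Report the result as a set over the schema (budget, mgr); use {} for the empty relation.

{(2240, 3), (2510, 3), (5210, 3), (6300, 3), (8740, 3)}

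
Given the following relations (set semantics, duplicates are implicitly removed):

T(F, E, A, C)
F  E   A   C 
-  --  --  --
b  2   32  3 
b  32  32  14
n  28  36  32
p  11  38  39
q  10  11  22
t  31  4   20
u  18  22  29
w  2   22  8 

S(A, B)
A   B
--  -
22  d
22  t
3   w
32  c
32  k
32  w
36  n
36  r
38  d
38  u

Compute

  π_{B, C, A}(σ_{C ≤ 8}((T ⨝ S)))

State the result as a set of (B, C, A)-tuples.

Natural join on A: {(b, 2, 32, 3, c), (b, 2, 32, 3, k), (b, 2, 32, 3, w), (b, 32, 32, 14, c), (b, 32, 32, 14, k), (b, 32, 32, 14, w), (n, 28, 36, 32, n), (n, 28, 36, 32, r), (p, 11, 38, 39, d), (p, 11, 38, 39, u), (u, 18, 22, 29, d), (u, 18, 22, 29, t), (w, 2, 22, 8, d), (w, 2, 22, 8, t)}
Apply σ_{C ≤ 8}; surviving tuples: {(b, 2, 32, 3, c), (b, 2, 32, 3, k), (b, 2, 32, 3, w), (w, 2, 22, 8, d), (w, 2, 22, 8, t)}
Projecting to B, C, A: {(c, 3, 32), (d, 8, 22), (k, 3, 32), (t, 8, 22), (w, 3, 32)}

{(c, 3, 32), (d, 8, 22), (k, 3, 32), (t, 8, 22), (w, 3, 32)}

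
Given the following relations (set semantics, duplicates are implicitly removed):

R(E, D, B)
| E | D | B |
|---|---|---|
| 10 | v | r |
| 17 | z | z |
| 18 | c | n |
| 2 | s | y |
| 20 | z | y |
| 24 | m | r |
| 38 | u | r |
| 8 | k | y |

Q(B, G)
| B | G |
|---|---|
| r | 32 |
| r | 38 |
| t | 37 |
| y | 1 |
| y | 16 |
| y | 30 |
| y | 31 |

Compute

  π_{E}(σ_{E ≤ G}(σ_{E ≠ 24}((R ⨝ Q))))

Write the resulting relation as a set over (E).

{10, 2, 20, 38, 8}

Joining R and Q on B yields {(10, v, r, 32), (10, v, r, 38), (2, s, y, 1), (2, s, y, 16), (2, s, y, 30), (2, s, y, 31), (20, z, y, 1), (20, z, y, 16), (20, z, y, 30), (20, z, y, 31), (24, m, r, 32), (24, m, r, 38), (38, u, r, 32), (38, u, r, 38), (8, k, y, 1), (8, k, y, 16), (8, k, y, 30), (8, k, y, 31)}.
Selection E ≠ 24: {(10, v, r, 32), (10, v, r, 38), (2, s, y, 1), (2, s, y, 16), (2, s, y, 30), (2, s, y, 31), (20, z, y, 1), (20, z, y, 16), (20, z, y, 30), (20, z, y, 31), (38, u, r, 32), (38, u, r, 38), (8, k, y, 1), (8, k, y, 16), (8, k, y, 30), (8, k, y, 31)}
Selection E ≤ G: {(10, v, r, 32), (10, v, r, 38), (2, s, y, 16), (2, s, y, 30), (2, s, y, 31), (20, z, y, 30), (20, z, y, 31), (38, u, r, 38), (8, k, y, 16), (8, k, y, 30), (8, k, y, 31)}
π_{E} gives {10, 2, 20, 38, 8} (6 duplicate(s) eliminated).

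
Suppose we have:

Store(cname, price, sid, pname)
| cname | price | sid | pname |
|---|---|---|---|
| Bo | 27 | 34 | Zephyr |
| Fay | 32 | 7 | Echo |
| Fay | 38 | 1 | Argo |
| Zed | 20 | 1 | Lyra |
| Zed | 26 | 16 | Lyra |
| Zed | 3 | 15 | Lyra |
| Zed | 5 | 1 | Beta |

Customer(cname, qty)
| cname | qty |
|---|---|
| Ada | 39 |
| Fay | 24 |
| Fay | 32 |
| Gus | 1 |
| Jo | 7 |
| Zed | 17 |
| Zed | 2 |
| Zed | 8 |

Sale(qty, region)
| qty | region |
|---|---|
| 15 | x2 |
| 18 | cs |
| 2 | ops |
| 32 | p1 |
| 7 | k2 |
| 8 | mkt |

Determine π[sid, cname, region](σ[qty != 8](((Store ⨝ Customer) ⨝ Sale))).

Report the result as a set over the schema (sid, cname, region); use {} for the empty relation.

{(1, Fay, p1), (1, Zed, ops), (15, Zed, ops), (16, Zed, ops), (7, Fay, p1)}

Store ⋈ Customer (natural join on cname): {(Fay, 32, 7, Echo, 24), (Fay, 32, 7, Echo, 32), (Fay, 38, 1, Argo, 24), (Fay, 38, 1, Argo, 32), (Zed, 20, 1, Lyra, 17), (Zed, 20, 1, Lyra, 2), (Zed, 20, 1, Lyra, 8), (Zed, 26, 16, Lyra, 17), (Zed, 26, 16, Lyra, 2), (Zed, 26, 16, Lyra, 8), (Zed, 3, 15, Lyra, 17), (Zed, 3, 15, Lyra, 2), (Zed, 3, 15, Lyra, 8), (Zed, 5, 1, Beta, 17), (Zed, 5, 1, Beta, 2), (Zed, 5, 1, Beta, 8)}
(Store ⨝ Customer) ⋈ Sale (natural join on qty): {(Fay, 32, 7, Echo, 32, p1), (Fay, 38, 1, Argo, 32, p1), (Zed, 20, 1, Lyra, 2, ops), (Zed, 20, 1, Lyra, 8, mkt), (Zed, 26, 16, Lyra, 2, ops), (Zed, 26, 16, Lyra, 8, mkt), (Zed, 3, 15, Lyra, 2, ops), (Zed, 3, 15, Lyra, 8, mkt), (Zed, 5, 1, Beta, 2, ops), (Zed, 5, 1, Beta, 8, mkt)}
Apply σ_{qty != 8}; surviving tuples: {(Fay, 32, 7, Echo, 32, p1), (Fay, 38, 1, Argo, 32, p1), (Zed, 20, 1, Lyra, 2, ops), (Zed, 26, 16, Lyra, 2, ops), (Zed, 3, 15, Lyra, 2, ops), (Zed, 5, 1, Beta, 2, ops)}
Projecting to sid, cname, region (1 duplicate(s) eliminated): {(1, Fay, p1), (1, Zed, ops), (15, Zed, ops), (16, Zed, ops), (7, Fay, p1)}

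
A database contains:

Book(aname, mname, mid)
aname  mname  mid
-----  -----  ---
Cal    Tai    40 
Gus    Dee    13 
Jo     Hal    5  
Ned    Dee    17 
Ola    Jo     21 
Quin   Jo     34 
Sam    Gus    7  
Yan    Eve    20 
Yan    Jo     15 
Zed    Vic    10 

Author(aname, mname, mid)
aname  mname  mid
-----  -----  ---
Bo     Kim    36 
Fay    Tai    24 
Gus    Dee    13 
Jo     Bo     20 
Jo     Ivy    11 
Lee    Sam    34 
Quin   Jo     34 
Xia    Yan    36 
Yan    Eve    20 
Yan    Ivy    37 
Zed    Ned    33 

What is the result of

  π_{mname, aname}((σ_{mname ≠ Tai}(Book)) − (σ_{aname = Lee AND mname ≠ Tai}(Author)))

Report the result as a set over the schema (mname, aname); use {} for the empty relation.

Selection mname ≠ Tai: {(Gus, Dee, 13), (Jo, Hal, 5), (Ned, Dee, 17), (Ola, Jo, 21), (Quin, Jo, 34), (Sam, Gus, 7), (Yan, Eve, 20), (Yan, Jo, 15), (Zed, Vic, 10)}
Selection aname = Lee AND mname ≠ Tai: {(Lee, Sam, 34)}
Difference: {(Gus, Dee, 13), (Jo, Hal, 5), (Ned, Dee, 17), (Ola, Jo, 21), (Quin, Jo, 34), (Sam, Gus, 7), (Yan, Eve, 20), (Yan, Jo, 15), (Zed, Vic, 10)} with {(Lee, Sam, 34)} → {(Gus, Dee, 13), (Jo, Hal, 5), (Ned, Dee, 17), (Ola, Jo, 21), (Quin, Jo, 34), (Sam, Gus, 7), (Yan, Eve, 20), (Yan, Jo, 15), (Zed, Vic, 10)}
π[mname, aname]: project onto (mname, aname) → {(Dee, Gus), (Dee, Ned), (Eve, Yan), (Gus, Sam), (Hal, Jo), (Jo, Ola), (Jo, Quin), (Jo, Yan), (Vic, Zed)}

{(Dee, Gus), (Dee, Ned), (Eve, Yan), (Gus, Sam), (Hal, Jo), (Jo, Ola), (Jo, Quin), (Jo, Yan), (Vic, Zed)}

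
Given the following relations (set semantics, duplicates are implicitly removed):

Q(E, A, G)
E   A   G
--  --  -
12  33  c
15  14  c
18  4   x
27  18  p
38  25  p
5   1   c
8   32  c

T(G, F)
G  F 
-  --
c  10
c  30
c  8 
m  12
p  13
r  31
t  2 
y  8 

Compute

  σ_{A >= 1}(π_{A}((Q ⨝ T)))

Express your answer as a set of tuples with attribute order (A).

Natural join on G: {(12, 33, c, 10), (12, 33, c, 30), (12, 33, c, 8), (15, 14, c, 10), (15, 14, c, 30), (15, 14, c, 8), (27, 18, p, 13), (38, 25, p, 13), (5, 1, c, 10), (5, 1, c, 30), (5, 1, c, 8), (8, 32, c, 10), (8, 32, c, 30), (8, 32, c, 8)}
Projecting to A (8 duplicate(s) eliminated): {1, 14, 18, 25, 32, 33}
Apply σ_{A >= 1}; surviving tuples: {1, 14, 18, 25, 32, 33}

{1, 14, 18, 25, 32, 33}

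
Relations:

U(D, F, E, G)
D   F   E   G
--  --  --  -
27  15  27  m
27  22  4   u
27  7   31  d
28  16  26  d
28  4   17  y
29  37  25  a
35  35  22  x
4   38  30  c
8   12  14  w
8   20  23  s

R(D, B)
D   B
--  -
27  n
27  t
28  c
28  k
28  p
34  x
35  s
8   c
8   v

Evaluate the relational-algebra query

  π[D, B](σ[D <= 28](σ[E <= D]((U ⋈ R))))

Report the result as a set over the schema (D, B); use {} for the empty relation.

Natural join on D: {(27, 15, 27, m, n), (27, 15, 27, m, t), (27, 22, 4, u, n), (27, 22, 4, u, t), (27, 7, 31, d, n), (27, 7, 31, d, t), (28, 16, 26, d, c), (28, 16, 26, d, k), (28, 16, 26, d, p), (28, 4, 17, y, c), (28, 4, 17, y, k), (28, 4, 17, y, p), (35, 35, 22, x, s), (8, 12, 14, w, c), (8, 12, 14, w, v), (8, 20, 23, s, c), (8, 20, 23, s, v)}
Apply σ_{E <= D}; surviving tuples: {(27, 15, 27, m, n), (27, 15, 27, m, t), (27, 22, 4, u, n), (27, 22, 4, u, t), (28, 16, 26, d, c), (28, 16, 26, d, k), (28, 16, 26, d, p), (28, 4, 17, y, c), (28, 4, 17, y, k), (28, 4, 17, y, p), (35, 35, 22, x, s)}
Apply σ_{D <= 28}; surviving tuples: {(27, 15, 27, m, n), (27, 15, 27, m, t), (27, 22, 4, u, n), (27, 22, 4, u, t), (28, 16, 26, d, c), (28, 16, 26, d, k), (28, 16, 26, d, p), (28, 4, 17, y, c), (28, 4, 17, y, k), (28, 4, 17, y, p)}
Projecting to D, B (5 duplicate(s) eliminated): {(27, n), (27, t), (28, c), (28, k), (28, p)}

{(27, n), (27, t), (28, c), (28, k), (28, p)}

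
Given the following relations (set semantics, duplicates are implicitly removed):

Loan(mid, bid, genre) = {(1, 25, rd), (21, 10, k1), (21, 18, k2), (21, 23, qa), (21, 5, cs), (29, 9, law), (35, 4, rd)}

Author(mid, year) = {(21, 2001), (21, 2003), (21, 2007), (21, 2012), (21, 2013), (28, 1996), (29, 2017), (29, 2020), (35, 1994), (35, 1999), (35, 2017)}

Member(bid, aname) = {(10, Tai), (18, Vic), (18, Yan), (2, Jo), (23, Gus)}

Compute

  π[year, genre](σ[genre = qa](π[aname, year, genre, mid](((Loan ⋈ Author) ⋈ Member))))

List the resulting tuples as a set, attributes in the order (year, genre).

{(2001, qa), (2003, qa), (2007, qa), (2012, qa), (2013, qa)}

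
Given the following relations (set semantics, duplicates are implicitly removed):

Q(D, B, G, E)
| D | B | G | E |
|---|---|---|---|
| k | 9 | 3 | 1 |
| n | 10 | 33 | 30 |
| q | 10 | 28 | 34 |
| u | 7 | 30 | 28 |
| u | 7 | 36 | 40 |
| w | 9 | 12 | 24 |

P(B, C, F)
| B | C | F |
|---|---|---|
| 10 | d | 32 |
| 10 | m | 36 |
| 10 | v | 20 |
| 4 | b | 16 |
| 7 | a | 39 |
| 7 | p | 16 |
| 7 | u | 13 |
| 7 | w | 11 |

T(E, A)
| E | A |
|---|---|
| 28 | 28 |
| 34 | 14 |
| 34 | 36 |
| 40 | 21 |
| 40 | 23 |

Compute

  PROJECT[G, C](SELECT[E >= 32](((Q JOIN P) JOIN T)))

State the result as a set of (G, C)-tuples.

{(28, d), (28, m), (28, v), (36, a), (36, p), (36, u), (36, w)}

Q ⋈ P (natural join on B): {(n, 10, 33, 30, d, 32), (n, 10, 33, 30, m, 36), (n, 10, 33, 30, v, 20), (q, 10, 28, 34, d, 32), (q, 10, 28, 34, m, 36), (q, 10, 28, 34, v, 20), (u, 7, 30, 28, a, 39), (u, 7, 30, 28, p, 16), (u, 7, 30, 28, u, 13), (u, 7, 30, 28, w, 11), (u, 7, 36, 40, a, 39), (u, 7, 36, 40, p, 16), (u, 7, 36, 40, u, 13), (u, 7, 36, 40, w, 11)}
(Q JOIN P) ⋈ T (natural join on E): {(q, 10, 28, 34, d, 32, 14), (q, 10, 28, 34, d, 32, 36), (q, 10, 28, 34, m, 36, 14), (q, 10, 28, 34, m, 36, 36), (q, 10, 28, 34, v, 20, 14), (q, 10, 28, 34, v, 20, 36), (u, 7, 30, 28, a, 39, 28), (u, 7, 30, 28, p, 16, 28), (u, 7, 30, 28, u, 13, 28), (u, 7, 30, 28, w, 11, 28), (u, 7, 36, 40, a, 39, 21), (u, 7, 36, 40, a, 39, 23), (u, 7, 36, 40, p, 16, 21), (u, 7, 36, 40, p, 16, 23), (u, 7, 36, 40, u, 13, 21), (u, 7, 36, 40, u, 13, 23), (u, 7, 36, 40, w, 11, 21), (u, 7, 36, 40, w, 11, 23)}
Apply σ_{E >= 32}; surviving tuples: {(q, 10, 28, 34, d, 32, 14), (q, 10, 28, 34, d, 32, 36), (q, 10, 28, 34, m, 36, 14), (q, 10, 28, 34, m, 36, 36), (q, 10, 28, 34, v, 20, 14), (q, 10, 28, 34, v, 20, 36), (u, 7, 36, 40, a, 39, 21), (u, 7, 36, 40, a, 39, 23), (u, 7, 36, 40, p, 16, 21), (u, 7, 36, 40, p, 16, 23), (u, 7, 36, 40, u, 13, 21), (u, 7, 36, 40, u, 13, 23), (u, 7, 36, 40, w, 11, 21), (u, 7, 36, 40, w, 11, 23)}
π[G, C]: project onto (G, C) (7 duplicate(s) eliminated) → {(28, d), (28, m), (28, v), (36, a), (36, p), (36, u), (36, w)}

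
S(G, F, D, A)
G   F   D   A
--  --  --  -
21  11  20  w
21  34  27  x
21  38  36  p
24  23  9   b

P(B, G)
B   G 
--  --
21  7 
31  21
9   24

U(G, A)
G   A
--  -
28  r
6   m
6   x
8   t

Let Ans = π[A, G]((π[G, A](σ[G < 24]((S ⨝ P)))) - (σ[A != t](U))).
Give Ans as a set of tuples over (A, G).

{(p, 21), (w, 21), (x, 21)}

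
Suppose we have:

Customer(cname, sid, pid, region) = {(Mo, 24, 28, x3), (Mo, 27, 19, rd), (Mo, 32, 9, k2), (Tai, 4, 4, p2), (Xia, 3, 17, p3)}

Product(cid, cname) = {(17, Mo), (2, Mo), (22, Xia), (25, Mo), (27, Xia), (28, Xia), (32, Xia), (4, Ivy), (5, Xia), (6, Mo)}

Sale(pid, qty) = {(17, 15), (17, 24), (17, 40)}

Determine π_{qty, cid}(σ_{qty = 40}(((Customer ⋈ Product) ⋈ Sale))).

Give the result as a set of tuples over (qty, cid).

Natural join on cname: {(Mo, 24, 28, x3, 17), (Mo, 24, 28, x3, 2), (Mo, 24, 28, x3, 25), (Mo, 24, 28, x3, 6), (Mo, 27, 19, rd, 17), (Mo, 27, 19, rd, 2), (Mo, 27, 19, rd, 25), (Mo, 27, 19, rd, 6), (Mo, 32, 9, k2, 17), (Mo, 32, 9, k2, 2), (Mo, 32, 9, k2, 25), (Mo, 32, 9, k2, 6), (Xia, 3, 17, p3, 22), (Xia, 3, 17, p3, 27), (Xia, 3, 17, p3, 28), (Xia, 3, 17, p3, 32), (Xia, 3, 17, p3, 5)}
Natural join on pid: {(Xia, 3, 17, p3, 22, 15), (Xia, 3, 17, p3, 22, 24), (Xia, 3, 17, p3, 22, 40), (Xia, 3, 17, p3, 27, 15), (Xia, 3, 17, p3, 27, 24), (Xia, 3, 17, p3, 27, 40), (Xia, 3, 17, p3, 28, 15), (Xia, 3, 17, p3, 28, 24), (Xia, 3, 17, p3, 28, 40), (Xia, 3, 17, p3, 32, 15), (Xia, 3, 17, p3, 32, 24), (Xia, 3, 17, p3, 32, 40), (Xia, 3, 17, p3, 5, 15), (Xia, 3, 17, p3, 5, 24), (Xia, 3, 17, p3, 5, 40)}
Selection qty = 40: {(Xia, 3, 17, p3, 22, 40), (Xia, 3, 17, p3, 27, 40), (Xia, 3, 17, p3, 28, 40), (Xia, 3, 17, p3, 32, 40), (Xia, 3, 17, p3, 5, 40)}
π_{qty, cid} gives {(40, 22), (40, 27), (40, 28), (40, 32), (40, 5)}.

{(40, 22), (40, 27), (40, 28), (40, 32), (40, 5)}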